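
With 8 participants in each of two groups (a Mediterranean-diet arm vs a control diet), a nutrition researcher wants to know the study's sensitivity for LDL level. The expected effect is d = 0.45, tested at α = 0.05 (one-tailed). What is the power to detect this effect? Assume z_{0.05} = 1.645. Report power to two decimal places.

For two equal groups, power = Φ(d·√(n/2) − z_{α}).
d·√(n/2) = 0.45 × √(8/2) = 0.45 × 2.000 = 0.900.
z_β = 0.900 − 1.645 = -0.745.
Power = Φ(-0.745) = 0.228.

power ≈ 0.23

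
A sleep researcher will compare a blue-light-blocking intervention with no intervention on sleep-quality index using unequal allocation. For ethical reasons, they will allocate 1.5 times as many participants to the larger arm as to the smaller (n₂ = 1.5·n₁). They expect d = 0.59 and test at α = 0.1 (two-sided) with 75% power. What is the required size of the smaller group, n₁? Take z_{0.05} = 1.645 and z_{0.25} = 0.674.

With allocation ratio k = n₂/n₁ = 1.5, Var(x̄₁−x̄₂) = σ²(1/n₁ + 1/(k·n₁)) = σ²·(k+1)/(k·n₁).
So n₁ = (1 + 1/k)·((z_{α/2} + z_β)/d)² = 1.667 × (2.319/0.59)².
n₁ = 1.667 × 15.45 = 25.7.
Round up: n₁ = 26, giving n₂ = 1.5 × 26 = 39.

n₁ = 26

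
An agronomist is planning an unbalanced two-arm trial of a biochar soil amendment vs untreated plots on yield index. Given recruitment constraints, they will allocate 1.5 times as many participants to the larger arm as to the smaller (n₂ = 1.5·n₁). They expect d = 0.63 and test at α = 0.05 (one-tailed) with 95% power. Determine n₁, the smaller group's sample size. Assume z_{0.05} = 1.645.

With allocation ratio k = n₂/n₁ = 1.5, Var(x̄₁−x̄₂) = σ²(1/n₁ + 1/(k·n₁)) = σ²·(k+1)/(k·n₁).
So n₁ = (1 + 1/k)·((z_{α} + z_β)/d)² = 1.667 × (3.290/0.63)².
n₁ = 1.667 × 27.27 = 45.5.
Round up: n₁ = 46, giving n₂ = 1.5 × 46 = 69.

n₁ = 46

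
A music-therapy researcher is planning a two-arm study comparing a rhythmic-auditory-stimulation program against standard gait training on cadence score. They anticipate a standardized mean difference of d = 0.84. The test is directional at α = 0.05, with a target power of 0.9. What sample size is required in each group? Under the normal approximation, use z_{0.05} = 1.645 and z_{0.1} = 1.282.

n = 25 per group

For two independent groups with equal n: n = 2·((z_{α} + z_β) / d)².
z_{α} + z_β = 1.645 + 1.282 = 2.927.
n = 2 × (2.927 / 0.84)² = 2 × 3.485² = 2 × 12.14 = 24.3.
Round up to the next whole participant.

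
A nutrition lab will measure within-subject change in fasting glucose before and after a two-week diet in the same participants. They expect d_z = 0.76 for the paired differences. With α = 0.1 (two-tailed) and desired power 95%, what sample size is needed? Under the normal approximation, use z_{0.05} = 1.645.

For a paired (one-sample on differences) test: n = ((z_{α/2} + z_β) / d)².
z_{α/2} + z_β = 1.645 + 1.645 = 3.290.
n = (3.290 / 0.76)² = 4.329² = 18.74.
Round up.

n = 19 pairs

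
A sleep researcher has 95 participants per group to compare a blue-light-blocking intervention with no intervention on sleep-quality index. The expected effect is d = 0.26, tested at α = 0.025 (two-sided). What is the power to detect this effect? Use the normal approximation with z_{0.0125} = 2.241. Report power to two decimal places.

power ≈ 0.33

For two equal groups, power = Φ(d·√(n/2) − z_{α/2}).
d·√(n/2) = 0.26 × √(95/2) = 0.26 × 6.892 = 1.792.
z_β = 1.792 − 2.241 = -0.449.
Power = Φ(-0.449) = 0.327.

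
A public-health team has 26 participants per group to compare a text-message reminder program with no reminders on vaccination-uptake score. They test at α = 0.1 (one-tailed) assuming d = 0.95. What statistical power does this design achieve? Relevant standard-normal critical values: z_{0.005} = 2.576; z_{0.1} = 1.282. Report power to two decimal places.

For two equal groups, power = Φ(d·√(n/2) − z_{α}).
d·√(n/2) = 0.95 × √(26/2) = 0.95 × 3.606 = 3.425.
z_β = 3.425 − 1.282 = 2.143.
Power = Φ(2.143) = 0.984.

power ≈ 0.98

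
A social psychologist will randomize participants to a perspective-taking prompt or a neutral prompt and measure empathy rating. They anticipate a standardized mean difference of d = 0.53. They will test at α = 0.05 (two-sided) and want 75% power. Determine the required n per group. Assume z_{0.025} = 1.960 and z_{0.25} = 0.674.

n = 50 per group

For two independent groups with equal n: n = 2·((z_{α/2} + z_β) / d)².
z_{α/2} + z_β = 1.960 + 0.674 = 2.634.
n = 2 × (2.634 / 0.53)² = 2 × 4.970² = 2 × 24.70 = 49.4.
Round up to the next whole participant.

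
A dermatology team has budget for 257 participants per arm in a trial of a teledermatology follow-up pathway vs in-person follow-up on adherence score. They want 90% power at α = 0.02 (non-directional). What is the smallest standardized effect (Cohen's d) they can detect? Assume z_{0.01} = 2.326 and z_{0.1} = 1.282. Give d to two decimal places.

For two independent groups of n = 257 each: d_min = (z_{α/2} + z_β)·√(2/n).
z-sum = 2.326 + 1.282 = 3.608.
d_min = 3.608 × √(2/257) = 3.608 × 0.0882 = 0.318.

d_min ≈ 0.32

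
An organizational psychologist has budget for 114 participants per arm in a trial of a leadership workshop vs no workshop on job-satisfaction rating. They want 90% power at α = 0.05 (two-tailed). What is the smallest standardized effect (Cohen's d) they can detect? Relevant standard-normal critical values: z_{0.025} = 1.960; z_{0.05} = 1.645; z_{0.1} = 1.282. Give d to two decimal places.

d_min ≈ 0.43

For two independent groups of n = 114 each: d_min = (z_{α/2} + z_β)·√(2/n).
z-sum = 1.960 + 1.282 = 3.242.
d_min = 3.242 × √(2/114) = 3.242 × 0.1325 = 0.429.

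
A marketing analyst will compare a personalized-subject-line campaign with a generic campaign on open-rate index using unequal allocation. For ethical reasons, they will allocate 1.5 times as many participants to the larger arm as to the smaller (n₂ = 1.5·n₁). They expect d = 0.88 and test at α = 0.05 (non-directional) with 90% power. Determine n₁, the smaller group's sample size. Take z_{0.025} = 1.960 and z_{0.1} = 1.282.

With allocation ratio k = n₂/n₁ = 1.5, Var(x̄₁−x̄₂) = σ²(1/n₁ + 1/(k·n₁)) = σ²·(k+1)/(k·n₁).
So n₁ = (1 + 1/k)·((z_{α/2} + z_β)/d)² = 1.667 × (3.242/0.88)².
n₁ = 1.667 × 13.57 = 22.6.
Round up: n₁ = 23, giving n₂ = ⌈1.5 × 23⌉ = ⌈34.5⌉ = 35.

n₁ = 23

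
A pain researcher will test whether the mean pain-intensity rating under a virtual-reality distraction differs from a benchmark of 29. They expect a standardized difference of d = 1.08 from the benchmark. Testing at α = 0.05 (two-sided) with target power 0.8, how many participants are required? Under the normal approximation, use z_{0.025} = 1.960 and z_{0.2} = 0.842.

n = 7

For a one-sample test: n = ((z_{α/2} + z_β) / d)².
z_{α/2} + z_β = 1.960 + 0.842 = 2.802.
n = (2.802 / 1.08)² = 2.594² = 6.73.
Round up.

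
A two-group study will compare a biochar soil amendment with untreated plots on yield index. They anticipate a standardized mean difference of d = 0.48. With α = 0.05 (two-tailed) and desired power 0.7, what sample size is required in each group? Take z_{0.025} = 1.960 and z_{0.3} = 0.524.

For two independent groups with equal n: n = 2·((z_{α/2} + z_β) / d)².
z_{α/2} + z_β = 1.960 + 0.524 = 2.484.
n = 2 × (2.484 / 0.48)² = 2 × 5.175² = 2 × 26.78 = 53.6.
Round up to the next whole participant.

n = 54 per group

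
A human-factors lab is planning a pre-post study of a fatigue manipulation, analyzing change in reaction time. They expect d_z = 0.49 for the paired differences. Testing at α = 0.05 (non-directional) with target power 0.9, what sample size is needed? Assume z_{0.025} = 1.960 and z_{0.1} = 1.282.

For a paired (one-sample on differences) test: n = ((z_{α/2} + z_β) / d)².
z_{α/2} + z_β = 1.960 + 1.282 = 3.242.
n = (3.242 / 0.49)² = 6.616² = 43.78.
Round up.

n = 44 pairs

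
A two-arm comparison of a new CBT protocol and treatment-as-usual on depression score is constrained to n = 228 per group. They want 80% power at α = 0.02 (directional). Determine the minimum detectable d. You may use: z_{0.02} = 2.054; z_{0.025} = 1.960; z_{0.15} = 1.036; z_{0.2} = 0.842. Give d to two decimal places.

d_min ≈ 0.27

For two independent groups of n = 228 each: d_min = (z_{α} + z_β)·√(2/n).
z-sum = 2.054 + 0.842 = 2.896.
d_min = 2.896 × √(2/228) = 2.896 × 0.0937 = 0.271.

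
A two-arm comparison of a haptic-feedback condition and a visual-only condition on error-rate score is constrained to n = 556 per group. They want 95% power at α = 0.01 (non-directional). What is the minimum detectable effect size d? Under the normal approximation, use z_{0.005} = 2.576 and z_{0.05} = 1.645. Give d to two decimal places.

d_min ≈ 0.25

For two independent groups of n = 556 each: d_min = (z_{α/2} + z_β)·√(2/n).
z-sum = 2.576 + 1.645 = 4.221.
d_min = 4.221 × √(2/556) = 4.221 × 0.0600 = 0.253.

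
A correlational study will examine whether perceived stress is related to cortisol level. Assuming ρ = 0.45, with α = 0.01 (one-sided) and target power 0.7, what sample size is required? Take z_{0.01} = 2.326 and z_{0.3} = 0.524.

n = 38

Fisher's z: C = ½·ln((1+r)/(1−r)) = ½·ln(2.6364) = 0.4847.
n = ((z_{α} + z_β)/C)² + 3.
(2.326 + 0.524) / 0.4847 = 2.850 / 0.4847 = 5.880.
n = 5.880² + 3 = 34.57 + 3 = 37.6.
Round up.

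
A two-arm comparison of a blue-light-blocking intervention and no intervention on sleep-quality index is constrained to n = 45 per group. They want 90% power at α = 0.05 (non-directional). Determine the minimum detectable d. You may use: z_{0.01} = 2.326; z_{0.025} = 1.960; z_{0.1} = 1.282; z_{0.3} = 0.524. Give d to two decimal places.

For two independent groups of n = 45 each: d_min = (z_{α/2} + z_β)·√(2/n).
z-sum = 1.960 + 1.282 = 3.242.
d_min = 3.242 × √(2/45) = 3.242 × 0.2108 = 0.683.

d_min ≈ 0.68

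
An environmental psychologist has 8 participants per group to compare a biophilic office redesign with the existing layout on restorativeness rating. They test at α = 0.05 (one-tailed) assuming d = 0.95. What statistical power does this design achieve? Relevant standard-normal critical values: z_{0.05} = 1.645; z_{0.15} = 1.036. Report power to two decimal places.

For two equal groups, power = Φ(d·√(n/2) − z_{α}).
d·√(n/2) = 0.95 × √(8/2) = 0.95 × 2.000 = 1.900.
z_β = 1.900 − 1.645 = 0.255.
Power = Φ(0.255) = 0.601.

power ≈ 0.60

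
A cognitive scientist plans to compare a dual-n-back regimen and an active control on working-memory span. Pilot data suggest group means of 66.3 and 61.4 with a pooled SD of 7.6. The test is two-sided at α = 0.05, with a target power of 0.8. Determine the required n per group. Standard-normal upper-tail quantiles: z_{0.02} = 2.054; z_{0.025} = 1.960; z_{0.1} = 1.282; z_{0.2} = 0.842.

Cohen's d = |M₁ − M₂| / SD_pooled = |66.3 − 61.4| / 7.6 = 4.9 / 7.6 = 0.645.
For two independent groups with equal n: n = 2·((z_{α/2} + z_β) / d)².
z_{α/2} + z_β = 1.960 + 0.842 = 2.802.
n = 2 × (2.802 / 0.645)² = 2 × 4.344² = 2 × 18.87 = 37.7.
Round up to the next whole participant.

n = 38 per group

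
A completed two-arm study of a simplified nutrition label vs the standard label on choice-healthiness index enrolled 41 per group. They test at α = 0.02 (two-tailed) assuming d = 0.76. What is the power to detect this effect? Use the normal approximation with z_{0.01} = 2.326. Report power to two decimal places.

power ≈ 0.87

For two equal groups, power = Φ(d·√(n/2) − z_{α/2}).
d·√(n/2) = 0.76 × √(41/2) = 0.76 × 4.528 = 3.441.
z_β = 3.441 − 2.326 = 1.115.
Power = Φ(1.115) = 0.868.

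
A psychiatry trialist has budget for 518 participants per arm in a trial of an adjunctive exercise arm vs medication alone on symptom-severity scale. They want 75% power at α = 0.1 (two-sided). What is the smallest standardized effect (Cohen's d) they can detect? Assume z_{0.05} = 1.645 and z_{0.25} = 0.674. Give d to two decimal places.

For two independent groups of n = 518 each: d_min = (z_{α/2} + z_β)·√(2/n).
z-sum = 1.645 + 0.674 = 2.319.
d_min = 2.319 × √(2/518) = 2.319 × 0.0621 = 0.144.

d_min ≈ 0.14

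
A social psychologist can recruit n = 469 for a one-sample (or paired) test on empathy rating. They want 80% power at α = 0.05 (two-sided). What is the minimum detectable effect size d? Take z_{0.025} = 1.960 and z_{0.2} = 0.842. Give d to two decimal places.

For a single sample (or paired design) of n = 469: d_min = (z_{α/2} + z_β)/√n.
z-sum = 1.960 + 0.842 = 2.802.
d_min = 2.802 / √469 = 2.802 / 21.656 = 0.129.

d_min ≈ 0.13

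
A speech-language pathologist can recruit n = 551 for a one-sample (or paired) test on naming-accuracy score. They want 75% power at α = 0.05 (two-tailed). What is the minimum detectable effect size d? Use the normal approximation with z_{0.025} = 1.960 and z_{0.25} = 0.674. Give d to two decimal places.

d_min ≈ 0.11

For a single sample (or paired design) of n = 551: d_min = (z_{α/2} + z_β)/√n.
z-sum = 1.960 + 0.674 = 2.634.
d_min = 2.634 / √551 = 2.634 / 23.473 = 0.112.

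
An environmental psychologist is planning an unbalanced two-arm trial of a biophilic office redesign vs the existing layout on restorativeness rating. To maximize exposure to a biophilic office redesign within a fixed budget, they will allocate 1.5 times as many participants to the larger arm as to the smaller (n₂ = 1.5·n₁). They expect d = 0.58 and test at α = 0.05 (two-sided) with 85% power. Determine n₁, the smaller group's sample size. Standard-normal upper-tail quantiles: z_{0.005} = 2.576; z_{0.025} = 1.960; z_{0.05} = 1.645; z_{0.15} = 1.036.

n₁ = 45

With allocation ratio k = n₂/n₁ = 1.5, Var(x̄₁−x̄₂) = σ²(1/n₁ + 1/(k·n₁)) = σ²·(k+1)/(k·n₁).
So n₁ = (1 + 1/k)·((z_{α/2} + z_β)/d)² = 1.667 × (2.996/0.58)².
n₁ = 1.667 × 26.68 = 44.5.
Round up: n₁ = 45, giving n₂ = ⌈1.5 × 45⌉ = ⌈67.5⌉ = 68.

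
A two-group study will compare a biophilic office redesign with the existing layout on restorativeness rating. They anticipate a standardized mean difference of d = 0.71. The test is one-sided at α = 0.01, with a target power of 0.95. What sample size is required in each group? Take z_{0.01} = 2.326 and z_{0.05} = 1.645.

n = 63 per group

For two independent groups with equal n: n = 2·((z_{α} + z_β) / d)².
z_{α} + z_β = 2.326 + 1.645 = 3.971.
n = 2 × (3.971 / 0.71)² = 2 × 5.593² = 2 × 31.28 = 62.6.
Round up to the next whole participant.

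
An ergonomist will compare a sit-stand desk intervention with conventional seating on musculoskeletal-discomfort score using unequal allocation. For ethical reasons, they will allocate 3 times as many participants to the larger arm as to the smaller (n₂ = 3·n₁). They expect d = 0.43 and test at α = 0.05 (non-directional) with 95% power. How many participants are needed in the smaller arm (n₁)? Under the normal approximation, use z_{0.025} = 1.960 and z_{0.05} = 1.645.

n₁ = 94

With allocation ratio k = n₂/n₁ = 3, Var(x̄₁−x̄₂) = σ²(1/n₁ + 1/(k·n₁)) = σ²·(k+1)/(k·n₁).
So n₁ = (1 + 1/k)·((z_{α/2} + z_β)/d)² = 1.333 × (3.605/0.43)².
n₁ = 1.333 × 70.29 = 93.7.
Round up: n₁ = 94, giving n₂ = 3 × 94 = 282.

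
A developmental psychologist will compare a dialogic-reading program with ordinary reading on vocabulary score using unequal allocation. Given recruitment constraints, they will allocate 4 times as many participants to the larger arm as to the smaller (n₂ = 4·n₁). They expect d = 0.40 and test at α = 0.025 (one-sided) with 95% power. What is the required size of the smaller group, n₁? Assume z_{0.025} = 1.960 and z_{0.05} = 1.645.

n₁ = 102

With allocation ratio k = n₂/n₁ = 4, Var(x̄₁−x̄₂) = σ²(1/n₁ + 1/(k·n₁)) = σ²·(k+1)/(k·n₁).
So n₁ = (1 + 1/k)·((z_{α} + z_β)/d)² = 1.250 × (3.605/0.40)².
n₁ = 1.250 × 81.23 = 101.5.
Round up: n₁ = 102, giving n₂ = 4 × 102 = 408.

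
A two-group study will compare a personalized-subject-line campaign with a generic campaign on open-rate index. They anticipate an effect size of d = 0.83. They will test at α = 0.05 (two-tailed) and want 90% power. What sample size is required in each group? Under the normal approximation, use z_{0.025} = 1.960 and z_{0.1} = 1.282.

n = 31 per group

For two independent groups with equal n: n = 2·((z_{α/2} + z_β) / d)².
z_{α/2} + z_β = 1.960 + 1.282 = 3.242.
n = 2 × (3.242 / 0.83)² = 2 × 3.906² = 2 × 15.26 = 30.5.
Round up to the next whole participant.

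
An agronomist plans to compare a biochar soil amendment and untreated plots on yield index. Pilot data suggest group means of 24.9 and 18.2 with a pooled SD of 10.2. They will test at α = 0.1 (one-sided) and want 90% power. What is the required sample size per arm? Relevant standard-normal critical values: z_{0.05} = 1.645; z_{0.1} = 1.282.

n = 31 per group

Cohen's d = |M₁ − M₂| / SD_pooled = |24.9 − 18.2| / 10.2 = 6.7 / 10.2 = 0.657.
For two independent groups with equal n: n = 2·((z_{α} + z_β) / d)².
z_{α} + z_β = 1.282 + 1.282 = 2.564.
n = 2 × (2.564 / 0.657)² = 2 × 3.903² = 2 × 15.23 = 30.5.
Round up to the next whole participant.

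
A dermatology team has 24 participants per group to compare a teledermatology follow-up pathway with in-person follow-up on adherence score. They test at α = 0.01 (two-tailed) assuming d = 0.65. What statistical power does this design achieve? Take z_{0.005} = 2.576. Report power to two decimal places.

power ≈ 0.37

For two equal groups, power = Φ(d·√(n/2) − z_{α/2}).
d·√(n/2) = 0.65 × √(24/2) = 0.65 × 3.464 = 2.252.
z_β = 2.252 − 2.576 = -0.324.
Power = Φ(-0.324) = 0.373.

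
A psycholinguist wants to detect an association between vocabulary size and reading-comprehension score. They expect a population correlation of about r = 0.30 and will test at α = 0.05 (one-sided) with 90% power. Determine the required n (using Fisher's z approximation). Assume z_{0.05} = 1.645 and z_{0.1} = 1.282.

Fisher's z: C = ½·ln((1+r)/(1−r)) = ½·ln(1.8571) = 0.3095.
n = ((z_{α} + z_β)/C)² + 3.
(1.645 + 1.282) / 0.3095 = 2.927 / 0.3095 = 9.457.
n = 9.457² + 3 = 89.44 + 3 = 92.4.
Round up.

n = 93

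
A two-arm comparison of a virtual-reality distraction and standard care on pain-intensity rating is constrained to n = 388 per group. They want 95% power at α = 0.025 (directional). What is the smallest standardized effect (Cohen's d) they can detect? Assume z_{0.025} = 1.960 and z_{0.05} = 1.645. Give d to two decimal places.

For two independent groups of n = 388 each: d_min = (z_{α} + z_β)·√(2/n).
z-sum = 1.960 + 1.645 = 3.605.
d_min = 3.605 × √(2/388) = 3.605 × 0.0718 = 0.259.

d_min ≈ 0.26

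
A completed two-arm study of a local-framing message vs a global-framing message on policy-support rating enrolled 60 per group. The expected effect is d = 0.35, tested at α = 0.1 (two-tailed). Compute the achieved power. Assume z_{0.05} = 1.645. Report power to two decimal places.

power ≈ 0.61

For two equal groups, power = Φ(d·√(n/2) − z_{α/2}).
d·√(n/2) = 0.35 × √(60/2) = 0.35 × 5.477 = 1.917.
z_β = 1.917 − 1.645 = 0.272.
Power = Φ(0.272) = 0.607.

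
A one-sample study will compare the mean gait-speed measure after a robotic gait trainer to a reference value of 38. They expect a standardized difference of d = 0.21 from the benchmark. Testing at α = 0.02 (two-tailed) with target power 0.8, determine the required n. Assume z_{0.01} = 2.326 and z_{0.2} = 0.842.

n = 228

For a one-sample test: n = ((z_{α/2} + z_β) / d)².
z_{α/2} + z_β = 2.326 + 0.842 = 3.168.
n = (3.168 / 0.21)² = 15.086² = 227.58.
Round up.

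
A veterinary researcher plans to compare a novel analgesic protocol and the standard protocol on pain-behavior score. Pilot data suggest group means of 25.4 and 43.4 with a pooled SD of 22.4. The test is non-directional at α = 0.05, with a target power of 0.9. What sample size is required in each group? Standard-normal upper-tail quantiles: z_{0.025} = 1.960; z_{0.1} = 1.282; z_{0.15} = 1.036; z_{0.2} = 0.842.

n = 33 per group

Cohen's d = |M₁ − M₂| / SD_pooled = |25.4 − 43.4| / 22.4 = 18.0 / 22.4 = 0.804.
For two independent groups with equal n: n = 2·((z_{α/2} + z_β) / d)².
z_{α/2} + z_β = 1.960 + 1.282 = 3.242.
n = 2 × (3.242 / 0.804)² = 2 × 4.032² = 2 × 16.26 = 32.5.
Round up to the next whole participant.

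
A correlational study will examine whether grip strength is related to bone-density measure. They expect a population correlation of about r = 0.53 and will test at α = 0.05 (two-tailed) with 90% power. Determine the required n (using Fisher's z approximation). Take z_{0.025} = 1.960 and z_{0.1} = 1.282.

n = 34

Fisher's z: C = ½·ln((1+r)/(1−r)) = ½·ln(3.2553) = 0.5901.
n = ((z_{α/2} + z_β)/C)² + 3.
(1.960 + 1.282) / 0.5901 = 3.242 / 0.5901 = 5.494.
n = 5.494² + 3 = 30.18 + 3 = 33.2.
Round up.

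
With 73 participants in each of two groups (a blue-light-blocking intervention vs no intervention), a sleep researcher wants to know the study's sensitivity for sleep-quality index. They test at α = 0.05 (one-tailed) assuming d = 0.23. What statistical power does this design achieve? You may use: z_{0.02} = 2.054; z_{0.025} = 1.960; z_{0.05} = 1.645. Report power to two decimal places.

For two equal groups, power = Φ(d·√(n/2) − z_{α}).
d·√(n/2) = 0.23 × √(73/2) = 0.23 × 6.042 = 1.390.
z_β = 1.390 − 1.645 = -0.255.
Power = Φ(-0.255) = 0.399.

power ≈ 0.40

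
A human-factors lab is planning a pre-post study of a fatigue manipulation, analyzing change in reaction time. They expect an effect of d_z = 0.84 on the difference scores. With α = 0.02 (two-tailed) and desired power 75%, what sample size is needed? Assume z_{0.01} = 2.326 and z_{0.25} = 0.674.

For a paired (one-sample on differences) test: n = ((z_{α/2} + z_β) / d)².
z_{α/2} + z_β = 2.326 + 0.674 = 3.000.
n = (3.000 / 0.84)² = 3.571² = 12.76.
Round up.

n = 13 pairs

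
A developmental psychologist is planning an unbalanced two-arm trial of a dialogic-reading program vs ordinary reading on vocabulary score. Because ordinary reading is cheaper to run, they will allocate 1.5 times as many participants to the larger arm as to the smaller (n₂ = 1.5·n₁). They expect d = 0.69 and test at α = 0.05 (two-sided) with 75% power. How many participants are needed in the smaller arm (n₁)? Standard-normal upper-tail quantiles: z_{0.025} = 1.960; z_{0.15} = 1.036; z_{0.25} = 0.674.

n₁ = 25

With allocation ratio k = n₂/n₁ = 1.5, Var(x̄₁−x̄₂) = σ²(1/n₁ + 1/(k·n₁)) = σ²·(k+1)/(k·n₁).
So n₁ = (1 + 1/k)·((z_{α/2} + z_β)/d)² = 1.667 × (2.634/0.69)².
n₁ = 1.667 × 14.57 = 24.3.
Round up: n₁ = 25, giving n₂ = ⌈1.5 × 25⌉ = ⌈37.5⌉ = 38.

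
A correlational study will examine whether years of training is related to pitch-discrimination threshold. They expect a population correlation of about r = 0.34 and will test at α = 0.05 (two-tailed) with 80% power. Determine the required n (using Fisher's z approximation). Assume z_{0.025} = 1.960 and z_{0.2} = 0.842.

n = 66

Fisher's z: C = ½·ln((1+r)/(1−r)) = ½·ln(2.0303) = 0.3541.
n = ((z_{α/2} + z_β)/C)² + 3.
(1.960 + 0.842) / 0.3541 = 2.802 / 0.3541 = 7.913.
n = 7.913² + 3 = 62.62 + 3 = 65.6.
Round up.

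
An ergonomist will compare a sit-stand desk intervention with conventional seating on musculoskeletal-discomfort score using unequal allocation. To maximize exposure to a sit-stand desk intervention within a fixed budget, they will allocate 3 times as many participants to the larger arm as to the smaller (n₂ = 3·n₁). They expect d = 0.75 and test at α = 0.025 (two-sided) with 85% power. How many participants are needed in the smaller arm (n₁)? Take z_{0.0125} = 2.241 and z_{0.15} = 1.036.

n₁ = 26

With allocation ratio k = n₂/n₁ = 3, Var(x̄₁−x̄₂) = σ²(1/n₁ + 1/(k·n₁)) = σ²·(k+1)/(k·n₁).
So n₁ = (1 + 1/k)·((z_{α/2} + z_β)/d)² = 1.333 × (3.277/0.75)².
n₁ = 1.333 × 19.09 = 25.5.
Round up: n₁ = 26, giving n₂ = 3 × 26 = 78.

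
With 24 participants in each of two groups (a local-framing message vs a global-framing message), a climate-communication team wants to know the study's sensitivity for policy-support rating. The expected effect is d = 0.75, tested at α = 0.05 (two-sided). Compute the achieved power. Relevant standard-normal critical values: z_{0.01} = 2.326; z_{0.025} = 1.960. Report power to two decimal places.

power ≈ 0.74

For two equal groups, power = Φ(d·√(n/2) − z_{α/2}).
d·√(n/2) = 0.75 × √(24/2) = 0.75 × 3.464 = 2.598.
z_β = 2.598 − 1.960 = 0.638.
Power = Φ(0.638) = 0.738.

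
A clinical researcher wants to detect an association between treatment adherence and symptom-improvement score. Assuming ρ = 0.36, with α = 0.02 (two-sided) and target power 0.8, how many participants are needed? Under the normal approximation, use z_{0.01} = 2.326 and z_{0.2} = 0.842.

n = 74

Fisher's z: C = ½·ln((1+r)/(1−r)) = ½·ln(2.1250) = 0.3769.
n = ((z_{α/2} + z_β)/C)² + 3.
(2.326 + 0.842) / 0.3769 = 3.168 / 0.3769 = 8.405.
n = 8.405² + 3 = 70.65 + 3 = 73.7.
Round up.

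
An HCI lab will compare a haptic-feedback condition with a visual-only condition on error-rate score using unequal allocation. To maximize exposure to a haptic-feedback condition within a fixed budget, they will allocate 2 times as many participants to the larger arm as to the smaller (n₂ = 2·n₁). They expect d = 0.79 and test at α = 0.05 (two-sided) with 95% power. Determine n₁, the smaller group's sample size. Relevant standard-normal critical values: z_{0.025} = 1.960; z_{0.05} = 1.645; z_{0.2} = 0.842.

With allocation ratio k = n₂/n₁ = 2, Var(x̄₁−x̄₂) = σ²(1/n₁ + 1/(k·n₁)) = σ²·(k+1)/(k·n₁).
So n₁ = (1 + 1/k)·((z_{α/2} + z_β)/d)² = 1.500 × (3.605/0.79)².
n₁ = 1.500 × 20.82 = 31.2.
Round up: n₁ = 32, giving n₂ = 2 × 32 = 64.

n₁ = 32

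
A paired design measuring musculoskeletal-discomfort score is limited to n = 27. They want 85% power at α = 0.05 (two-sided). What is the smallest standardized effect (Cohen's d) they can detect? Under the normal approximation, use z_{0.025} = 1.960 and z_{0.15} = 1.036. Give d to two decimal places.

For a single sample (or paired design) of n = 27: d_min = (z_{α/2} + z_β)/√n.
z-sum = 1.960 + 1.036 = 2.996.
d_min = 2.996 / √27 = 2.996 / 5.196 = 0.577.

d_min ≈ 0.58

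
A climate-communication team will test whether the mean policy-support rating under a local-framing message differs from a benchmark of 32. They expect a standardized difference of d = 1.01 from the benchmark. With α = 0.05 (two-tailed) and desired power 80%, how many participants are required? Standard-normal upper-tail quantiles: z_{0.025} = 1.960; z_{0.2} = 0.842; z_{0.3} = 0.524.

For a one-sample test: n = ((z_{α/2} + z_β) / d)².
z_{α/2} + z_β = 1.960 + 0.842 = 2.802.
n = (2.802 / 1.01)² = 2.774² = 7.70.
Round up.

n = 8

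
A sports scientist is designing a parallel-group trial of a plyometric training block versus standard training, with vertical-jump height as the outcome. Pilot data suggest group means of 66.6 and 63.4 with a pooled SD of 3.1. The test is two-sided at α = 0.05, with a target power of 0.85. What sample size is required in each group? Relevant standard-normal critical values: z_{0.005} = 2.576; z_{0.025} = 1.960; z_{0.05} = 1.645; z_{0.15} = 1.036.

Cohen's d = |M₁ − M₂| / SD_pooled = |66.6 − 63.4| / 3.1 = 3.2 / 3.1 = 1.032.
For two independent groups with equal n: n = 2·((z_{α/2} + z_β) / d)².
z_{α/2} + z_β = 1.960 + 1.036 = 2.996.
n = 2 × (2.996 / 1.032)² = 2 × 2.903² = 2 × 8.43 = 16.9.
Round up to the next whole participant.

n = 17 per group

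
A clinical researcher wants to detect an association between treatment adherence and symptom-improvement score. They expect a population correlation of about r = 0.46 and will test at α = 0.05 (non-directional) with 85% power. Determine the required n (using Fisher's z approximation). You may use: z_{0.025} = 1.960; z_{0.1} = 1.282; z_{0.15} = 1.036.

n = 40

Fisher's z: C = ½·ln((1+r)/(1−r)) = ½·ln(2.7037) = 0.4973.
n = ((z_{α/2} + z_β)/C)² + 3.
(1.960 + 1.036) / 0.4973 = 2.996 / 0.4973 = 6.025.
n = 6.025² + 3 = 36.29 + 3 = 39.3.
Round up.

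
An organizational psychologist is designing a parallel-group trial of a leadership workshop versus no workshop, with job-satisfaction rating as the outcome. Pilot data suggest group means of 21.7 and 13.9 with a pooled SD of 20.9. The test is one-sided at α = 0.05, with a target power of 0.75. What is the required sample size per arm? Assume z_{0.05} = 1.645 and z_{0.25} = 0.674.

n = 78 per group

Cohen's d = |M₁ − M₂| / SD_pooled = |21.7 − 13.9| / 20.9 = 7.8 / 20.9 = 0.373.
For two independent groups with equal n: n = 2·((z_{α} + z_β) / d)².
z_{α} + z_β = 1.645 + 0.674 = 2.319.
n = 2 × (2.319 / 0.373)² = 2 × 6.217² = 2 × 38.65 = 77.3.
Round up to the next whole participant.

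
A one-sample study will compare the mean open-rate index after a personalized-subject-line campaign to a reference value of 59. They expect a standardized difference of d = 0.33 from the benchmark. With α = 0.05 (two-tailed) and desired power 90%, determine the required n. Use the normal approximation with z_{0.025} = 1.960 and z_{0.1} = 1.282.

For a one-sample test: n = ((z_{α/2} + z_β) / d)².
z_{α/2} + z_β = 1.960 + 1.282 = 3.242.
n = (3.242 / 0.33)² = 9.824² = 96.52.
Round up.

n = 97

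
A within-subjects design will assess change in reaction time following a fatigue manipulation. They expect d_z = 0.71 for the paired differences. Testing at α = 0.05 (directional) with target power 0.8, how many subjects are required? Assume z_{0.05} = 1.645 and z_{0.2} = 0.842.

n = 13 pairs

For a paired (one-sample on differences) test: n = ((z_{α} + z_β) / d)².
z_{α} + z_β = 1.645 + 0.842 = 2.487.
n = (2.487 / 0.71)² = 3.503² = 12.27.
Round up.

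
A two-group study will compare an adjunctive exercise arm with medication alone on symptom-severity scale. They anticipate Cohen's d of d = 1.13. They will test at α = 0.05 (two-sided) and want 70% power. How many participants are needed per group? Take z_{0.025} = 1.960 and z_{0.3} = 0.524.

n = 10 per group

For two independent groups with equal n: n = 2·((z_{α/2} + z_β) / d)².
z_{α/2} + z_β = 1.960 + 0.524 = 2.484.
n = 2 × (2.484 / 1.13)² = 2 × 2.198² = 2 × 4.83 = 9.7.
Round up to the next whole participant.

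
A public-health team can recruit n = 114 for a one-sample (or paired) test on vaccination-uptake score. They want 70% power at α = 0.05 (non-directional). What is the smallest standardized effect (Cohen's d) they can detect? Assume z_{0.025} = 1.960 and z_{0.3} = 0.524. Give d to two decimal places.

d_min ≈ 0.23

For a single sample (or paired design) of n = 114: d_min = (z_{α/2} + z_β)/√n.
z-sum = 1.960 + 0.524 = 2.484.
d_min = 2.484 / √114 = 2.484 / 10.677 = 0.233.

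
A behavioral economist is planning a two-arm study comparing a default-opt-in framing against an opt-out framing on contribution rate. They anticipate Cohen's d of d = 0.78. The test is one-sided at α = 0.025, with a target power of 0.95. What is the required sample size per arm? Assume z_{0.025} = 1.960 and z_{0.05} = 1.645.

n = 43 per group

For two independent groups with equal n: n = 2·((z_{α} + z_β) / d)².
z_{α} + z_β = 1.960 + 1.645 = 3.605.
n = 2 × (3.605 / 0.78)² = 2 × 4.622² = 2 × 21.36 = 42.7.
Round up to the next whole participant.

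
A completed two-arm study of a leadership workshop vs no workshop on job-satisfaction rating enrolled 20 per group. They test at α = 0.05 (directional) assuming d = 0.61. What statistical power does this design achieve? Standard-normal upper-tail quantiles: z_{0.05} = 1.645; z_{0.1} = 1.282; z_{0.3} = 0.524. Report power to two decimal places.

For two equal groups, power = Φ(d·√(n/2) − z_{α}).
d·√(n/2) = 0.61 × √(20/2) = 0.61 × 3.162 = 1.929.
z_β = 1.929 − 1.645 = 0.284.
Power = Φ(0.284) = 0.612.

power ≈ 0.61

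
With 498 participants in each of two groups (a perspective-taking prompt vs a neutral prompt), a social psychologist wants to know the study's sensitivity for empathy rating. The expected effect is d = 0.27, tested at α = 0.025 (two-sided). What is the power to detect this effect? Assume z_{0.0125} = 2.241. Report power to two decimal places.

power ≈ 0.98

For two equal groups, power = Φ(d·√(n/2) − z_{α/2}).
d·√(n/2) = 0.27 × √(498/2) = 0.27 × 15.780 = 4.261.
z_β = 4.261 − 2.241 = 2.020.
Power = Φ(2.020) = 0.978.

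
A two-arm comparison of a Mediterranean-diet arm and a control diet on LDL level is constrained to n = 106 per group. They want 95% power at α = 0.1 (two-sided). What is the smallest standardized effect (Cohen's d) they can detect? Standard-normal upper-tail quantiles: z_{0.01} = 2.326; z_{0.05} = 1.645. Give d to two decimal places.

For two independent groups of n = 106 each: d_min = (z_{α/2} + z_β)·√(2/n).
z-sum = 1.645 + 1.645 = 3.290.
d_min = 3.290 × √(2/106) = 3.290 × 0.1374 = 0.452.

d_min ≈ 0.45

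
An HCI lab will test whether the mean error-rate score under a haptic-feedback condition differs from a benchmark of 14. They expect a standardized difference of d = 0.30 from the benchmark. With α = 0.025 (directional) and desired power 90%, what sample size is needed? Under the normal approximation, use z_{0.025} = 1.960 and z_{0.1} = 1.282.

n = 117

For a one-sample test: n = ((z_{α} + z_β) / d)².
z_{α} + z_β = 1.960 + 1.282 = 3.242.
n = (3.242 / 0.30)² = 10.807² = 116.78.
Round up.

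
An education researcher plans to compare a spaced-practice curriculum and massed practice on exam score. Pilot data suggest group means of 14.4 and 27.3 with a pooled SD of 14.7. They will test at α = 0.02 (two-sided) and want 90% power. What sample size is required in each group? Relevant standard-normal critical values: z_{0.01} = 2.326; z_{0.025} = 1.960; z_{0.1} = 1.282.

n = 34 per group

Cohen's d = |M₁ − M₂| / SD_pooled = |14.4 − 27.3| / 14.7 = 12.9 / 14.7 = 0.878.
For two independent groups with equal n: n = 2·((z_{α/2} + z_β) / d)².
z_{α/2} + z_β = 2.326 + 1.282 = 3.608.
n = 2 × (3.608 / 0.878)² = 2 × 4.109² = 2 × 16.89 = 33.8.
Round up to the next whole participant.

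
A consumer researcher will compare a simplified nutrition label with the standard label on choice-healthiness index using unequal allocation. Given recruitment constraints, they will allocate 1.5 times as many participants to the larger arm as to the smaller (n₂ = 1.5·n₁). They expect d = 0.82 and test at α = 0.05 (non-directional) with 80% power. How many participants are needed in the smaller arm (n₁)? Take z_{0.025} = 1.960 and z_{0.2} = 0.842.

n₁ = 20

With allocation ratio k = n₂/n₁ = 1.5, Var(x̄₁−x̄₂) = σ²(1/n₁ + 1/(k·n₁)) = σ²·(k+1)/(k·n₁).
So n₁ = (1 + 1/k)·((z_{α/2} + z_β)/d)² = 1.667 × (2.802/0.82)².
n₁ = 1.667 × 11.68 = 19.5.
Round up: n₁ = 20, giving n₂ = 1.5 × 20 = 30.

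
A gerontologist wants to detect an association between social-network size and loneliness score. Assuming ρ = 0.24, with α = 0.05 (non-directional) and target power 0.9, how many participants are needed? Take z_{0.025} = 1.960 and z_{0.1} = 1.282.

n = 179

Fisher's z: C = ½·ln((1+r)/(1−r)) = ½·ln(1.6316) = 0.2448.
n = ((z_{α/2} + z_β)/C)² + 3.
(1.960 + 1.282) / 0.2448 = 3.242 / 0.2448 = 13.243.
n = 13.243² + 3 = 175.39 + 3 = 178.4.
Round up.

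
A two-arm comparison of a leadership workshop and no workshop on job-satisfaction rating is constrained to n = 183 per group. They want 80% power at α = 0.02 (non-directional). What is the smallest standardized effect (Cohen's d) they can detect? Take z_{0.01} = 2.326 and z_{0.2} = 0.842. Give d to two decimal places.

For two independent groups of n = 183 each: d_min = (z_{α/2} + z_β)·√(2/n).
z-sum = 2.326 + 0.842 = 3.168.
d_min = 3.168 × √(2/183) = 3.168 × 0.1045 = 0.331.

d_min ≈ 0.33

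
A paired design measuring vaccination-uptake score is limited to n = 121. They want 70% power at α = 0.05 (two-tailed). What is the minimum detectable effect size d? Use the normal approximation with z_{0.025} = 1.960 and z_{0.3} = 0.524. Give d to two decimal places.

d_min ≈ 0.23

For a single sample (or paired design) of n = 121: d_min = (z_{α/2} + z_β)/√n.
z-sum = 1.960 + 0.524 = 2.484.
d_min = 2.484 / √121 = 2.484 / 11.000 = 0.226.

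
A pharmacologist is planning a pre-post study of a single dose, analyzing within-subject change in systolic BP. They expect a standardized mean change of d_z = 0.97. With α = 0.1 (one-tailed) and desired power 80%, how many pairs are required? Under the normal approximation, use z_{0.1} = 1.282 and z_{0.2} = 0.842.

n = 5 pairs

For a paired (one-sample on differences) test: n = ((z_{α} + z_β) / d)².
z_{α} + z_β = 1.282 + 0.842 = 2.124.
n = (2.124 / 0.97)² = 2.190² = 4.79.
Round up.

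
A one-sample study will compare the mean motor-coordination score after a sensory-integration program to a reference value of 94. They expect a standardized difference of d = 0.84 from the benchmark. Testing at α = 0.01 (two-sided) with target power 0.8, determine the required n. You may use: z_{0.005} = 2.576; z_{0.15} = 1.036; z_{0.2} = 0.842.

n = 17

For a one-sample test: n = ((z_{α/2} + z_β) / d)².
z_{α/2} + z_β = 2.576 + 0.842 = 3.418.
n = (3.418 / 0.84)² = 4.069² = 16.56.
Round up.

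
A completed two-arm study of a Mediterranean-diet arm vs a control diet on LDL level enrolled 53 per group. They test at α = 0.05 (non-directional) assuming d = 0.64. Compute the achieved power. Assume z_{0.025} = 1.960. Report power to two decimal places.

power ≈ 0.91

For two equal groups, power = Φ(d·√(n/2) − z_{α/2}).
d·√(n/2) = 0.64 × √(53/2) = 0.64 × 5.148 = 3.295.
z_β = 3.295 − 1.960 = 1.335.
Power = Φ(1.335) = 0.909.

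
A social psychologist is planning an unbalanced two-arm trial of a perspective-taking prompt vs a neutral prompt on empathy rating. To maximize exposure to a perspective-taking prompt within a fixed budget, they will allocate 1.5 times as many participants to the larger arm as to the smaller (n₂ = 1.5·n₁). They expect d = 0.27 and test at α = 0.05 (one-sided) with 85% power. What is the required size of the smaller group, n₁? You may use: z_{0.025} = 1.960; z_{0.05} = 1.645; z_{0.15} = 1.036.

n₁ = 165

With allocation ratio k = n₂/n₁ = 1.5, Var(x̄₁−x̄₂) = σ²(1/n₁ + 1/(k·n₁)) = σ²·(k+1)/(k·n₁).
So n₁ = (1 + 1/k)·((z_{α} + z_β)/d)² = 1.667 × (2.681/0.27)².
n₁ = 1.667 × 98.60 = 164.3.
Round up: n₁ = 165, giving n₂ = ⌈1.5 × 165⌉ = ⌈247.5⌉ = 248.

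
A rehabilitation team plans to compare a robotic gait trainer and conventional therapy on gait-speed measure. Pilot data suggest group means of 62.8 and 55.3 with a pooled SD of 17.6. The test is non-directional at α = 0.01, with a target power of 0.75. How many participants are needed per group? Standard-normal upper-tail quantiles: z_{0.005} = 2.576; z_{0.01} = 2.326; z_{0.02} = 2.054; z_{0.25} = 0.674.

Cohen's d = |M₁ − M₂| / SD_pooled = |62.8 − 55.3| / 17.6 = 7.5 / 17.6 = 0.426.
For two independent groups with equal n: n = 2·((z_{α/2} + z_β) / d)².
z_{α/2} + z_β = 2.576 + 0.674 = 3.250.
n = 2 × (3.250 / 0.426)² = 2 × 7.629² = 2 × 58.20 = 116.4.
Round up to the next whole participant.

n = 117 per group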